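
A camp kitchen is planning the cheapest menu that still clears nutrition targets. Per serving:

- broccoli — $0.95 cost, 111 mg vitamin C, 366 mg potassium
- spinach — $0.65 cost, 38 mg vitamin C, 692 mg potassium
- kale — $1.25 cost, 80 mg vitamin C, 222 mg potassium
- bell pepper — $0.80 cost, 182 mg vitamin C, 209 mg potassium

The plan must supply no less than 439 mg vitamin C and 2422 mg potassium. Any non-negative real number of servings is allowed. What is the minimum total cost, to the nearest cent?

This is a tiny linear program; its minimum lies at a vertex of the feasible set. List the vertices and price them.
broccoli only: max(439/111, 2422/366) = 6.617 servings → $6.29.
spinach only: max(439/38, 2422/692) = 11.55 servings → $7.51.
kale only: max(439/80, 2422/222) = 10.91 servings → $13.64.
bell pepper only: max(439/182, 2422/209) = 11.59 servings → $9.27.
broccoli + spinach with both tight: 3.366 servings and 1.72 servings → $4.32.
broccoli + kale: intersection lies outside the first quadrant.
broccoli + bell pepper: the both-tight solution has a negative serving — not a feasible corner.
spinach + kale with both tight: 2.052 servings and 4.513 servings → $6.97.
spinach + bell pepper with both tight: 2.958 servings and 1.794 servings → $3.36.
kale + bell pepper with both targets exact would need a negative amount; discard.
So the least-cost plan costs $3.36.

$3.36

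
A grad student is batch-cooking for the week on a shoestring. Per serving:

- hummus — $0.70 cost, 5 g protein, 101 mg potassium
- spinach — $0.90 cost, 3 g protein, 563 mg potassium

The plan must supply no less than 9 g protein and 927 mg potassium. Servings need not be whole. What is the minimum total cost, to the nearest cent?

A basic optimal solution has at most two foods positive. Try each food alone and each pair with both targets met exactly.
hummus only: max(9/5, 927/101) = 9.178 servings → $6.42.
spinach only: max(9/3, 927/563) = 3 servings → $2.70.
hummus + spinach with both tight: 0.91 servings and 1.483 servings → $1.97.
Cheapest feasible corner: $1.97.

$1.97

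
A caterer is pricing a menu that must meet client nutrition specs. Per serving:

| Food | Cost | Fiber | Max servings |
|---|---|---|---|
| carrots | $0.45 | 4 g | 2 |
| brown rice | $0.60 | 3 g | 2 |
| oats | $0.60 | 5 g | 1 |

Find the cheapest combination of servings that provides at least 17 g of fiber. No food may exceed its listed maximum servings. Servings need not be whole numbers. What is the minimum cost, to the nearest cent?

Cost per g of fiber: carrots $0.1125, oats $0.1200, brown rice $0.2000.
Take 2 servings of carrots: +8.0 g fiber for $0.90 (total $0.90, still need 9.0 g).
Take 1 serving of oats: +5.0 g fiber for $0.60 (total $1.50, still need 4.0 g).
Take 1.333 servings of brown rice: +4.0 g fiber for $0.80 (total $2.30, still need 0.0 g).
Filling from the cheapest source first is optimal under one linear minimum: $2.30.

$2.30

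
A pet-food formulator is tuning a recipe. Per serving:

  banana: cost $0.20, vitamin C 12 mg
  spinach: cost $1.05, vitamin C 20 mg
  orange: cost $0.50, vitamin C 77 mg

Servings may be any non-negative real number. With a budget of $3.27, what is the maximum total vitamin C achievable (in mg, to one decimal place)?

Vitamin C per dollar: orange 154, banana 60, spinach 19.05.
With no serving limits, spend the whole cost allowance on orange: $3.27 / $0.50 × 77 mg = 503.6 mg.

503.6 mg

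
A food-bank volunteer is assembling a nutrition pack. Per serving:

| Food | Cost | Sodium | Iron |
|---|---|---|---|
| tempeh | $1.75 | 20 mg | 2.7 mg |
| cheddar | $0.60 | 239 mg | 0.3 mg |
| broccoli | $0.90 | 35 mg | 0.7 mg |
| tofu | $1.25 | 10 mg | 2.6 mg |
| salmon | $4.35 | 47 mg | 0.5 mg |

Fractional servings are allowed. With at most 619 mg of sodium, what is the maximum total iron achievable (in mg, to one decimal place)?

160.9 mg

Iron per mg sodium: tofu 0.26, tempeh 0.135, broccoli 0.02, salmon 0.01064, cheddar 0.001255.
With no serving limits, spend the whole sodium allowance on tofu: 619 mg / 10 mg × 2.6 mg = 160.9 mg.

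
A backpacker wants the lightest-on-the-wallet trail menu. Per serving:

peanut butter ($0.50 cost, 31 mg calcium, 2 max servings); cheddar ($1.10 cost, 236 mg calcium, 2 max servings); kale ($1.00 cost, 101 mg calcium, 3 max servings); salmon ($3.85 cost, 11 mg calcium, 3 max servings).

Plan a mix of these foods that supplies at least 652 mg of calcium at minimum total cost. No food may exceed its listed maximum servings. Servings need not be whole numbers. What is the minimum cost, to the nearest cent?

Cost per mg of calcium: cheddar $0.0047, kale $0.0099, peanut butter $0.0161, salmon $0.3500.
Take 2 servings of cheddar: +472.0 mg calcium for $2.20 (total $2.20, still need 180.0 mg).
Take 1.782 servings of kale: +180.0 mg calcium for $1.78 (total $3.98, still need 0.0 mg).
Greedy by cheapest-per-mg is optimal for a single linear constraint, so the minimum cost is $3.98.

$3.98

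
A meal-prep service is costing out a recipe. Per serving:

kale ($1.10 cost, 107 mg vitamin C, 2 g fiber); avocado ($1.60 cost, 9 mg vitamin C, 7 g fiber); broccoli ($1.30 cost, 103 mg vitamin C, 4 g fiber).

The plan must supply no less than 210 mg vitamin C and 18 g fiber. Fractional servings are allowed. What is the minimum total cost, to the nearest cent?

Minimising a linear cost over {vitamin C ≥ 210, fiber ≥ 18, servings ≥ 0} — the optimum is at a vertex, using one or two foods.
kale only: max(210/107, 18/2) = 9 servings → $9.90.
avocado only: max(210/9, 18/7) = 23.33 servings → $37.33.
broccoli only: max(210/103, 18/4) = 4.5 servings → $5.85.
kale + avocado with both tight: 1.789 servings and 2.06 servings → $5.26.
kale + broccoli: the both-tight solution has a negative serving — not a feasible corner.
avocado + broccoli with both tight: 1.48 servings and 1.909 servings → $4.85.
So the least-cost plan costs $4.85.

$4.85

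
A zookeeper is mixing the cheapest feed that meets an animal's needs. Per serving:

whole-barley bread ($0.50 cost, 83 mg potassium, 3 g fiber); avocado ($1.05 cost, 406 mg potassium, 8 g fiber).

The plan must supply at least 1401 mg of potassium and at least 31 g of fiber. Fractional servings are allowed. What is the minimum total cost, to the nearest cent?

whole-barley bread only: max(1401/83, 31/3) = 16.88 servings → $8.44.
avocado only: max(1401/406, 31/8) = 3.875 servings → $4.07.
whole-barley bread + avocado with both tight: 2.487 servings and 2.942 servings → $4.33.
The minimum over all feasible corners is $4.07.

$4.07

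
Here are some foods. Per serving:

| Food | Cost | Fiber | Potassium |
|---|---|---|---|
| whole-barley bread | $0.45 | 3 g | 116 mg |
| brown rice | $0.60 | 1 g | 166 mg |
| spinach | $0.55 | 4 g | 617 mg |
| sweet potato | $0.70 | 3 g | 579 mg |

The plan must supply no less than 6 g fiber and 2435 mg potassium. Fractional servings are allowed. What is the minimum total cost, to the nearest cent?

Minimising a linear cost over {fiber ≥ 6, potassium ≥ 2435, servings ≥ 0} — the optimum is at a vertex, using one or two foods.
whole-barley bread only: max(6/3, 2435/116) = 20.99 servings → $9.45.
brown rice only: max(6/1, 2435/166) = 14.67 servings → $8.80.
spinach only: max(6/4, 2435/617) = 3.947 servings → $2.17.
sweet potato only: max(6/3, 2435/579) = 4.206 servings → $2.94.
whole-barley bread + brown rice with both targets exact would need a negative amount; discard.
whole-barley bread + spinach: intersection lies outside the first quadrant.
whole-barley bread + sweet potato: intersection lies outside the first quadrant.
brown rice + spinach: intersection lies outside the first quadrant.
brown rice + sweet potato: intersection lies outside the first quadrant.
spinach + sweet potato with both targets exact would need a negative amount; discard.
The minimum over all feasible corners is $2.17.

$2.17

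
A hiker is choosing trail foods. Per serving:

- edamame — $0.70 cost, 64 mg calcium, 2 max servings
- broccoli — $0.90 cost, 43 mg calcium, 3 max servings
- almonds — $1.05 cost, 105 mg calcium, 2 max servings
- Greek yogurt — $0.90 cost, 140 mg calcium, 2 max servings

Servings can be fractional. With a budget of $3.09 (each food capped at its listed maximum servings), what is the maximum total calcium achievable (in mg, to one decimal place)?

409.0 mg

Calcium per dollar: Greek yogurt 155.6, almonds 100, edamame 91.43, broccoli 47.78.
Take 2 servings of Greek yogurt: spends $1.80, +280.0 mg calcium (running total 280.0 mg).
Take 1.229 servings of almonds: spends $1.29, +129.0 mg calcium (running total 409.0 mg).
Filling greedily by calcium-per-dollar is optimal for one linear limit, giving 409.0 mg.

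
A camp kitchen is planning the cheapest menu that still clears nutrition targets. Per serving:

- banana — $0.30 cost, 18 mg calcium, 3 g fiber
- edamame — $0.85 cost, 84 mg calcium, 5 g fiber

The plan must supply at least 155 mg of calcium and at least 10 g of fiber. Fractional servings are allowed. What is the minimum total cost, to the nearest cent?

$1.62

banana only: max(155/18, 10/3) = 8.611 servings → $2.58.
edamame only: max(155/84, 10/5) = 2 servings → $1.70.
banana + edamame with both tight: 0.4012 servings and 1.759 servings → $1.62.
Cheapest feasible corner: $1.62.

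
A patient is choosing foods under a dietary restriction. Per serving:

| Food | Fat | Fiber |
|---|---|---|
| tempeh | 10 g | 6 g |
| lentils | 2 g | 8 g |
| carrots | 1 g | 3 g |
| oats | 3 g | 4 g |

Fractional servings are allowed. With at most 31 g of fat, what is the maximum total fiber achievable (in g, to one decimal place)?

124.0 g

Fiber per g fat: lentils 4, carrots 3, oats 1.333, tempeh 0.6.
With no serving limits, spend the whole fat allowance on lentils: 31 g / 2 g × 8 g = 124.0 g.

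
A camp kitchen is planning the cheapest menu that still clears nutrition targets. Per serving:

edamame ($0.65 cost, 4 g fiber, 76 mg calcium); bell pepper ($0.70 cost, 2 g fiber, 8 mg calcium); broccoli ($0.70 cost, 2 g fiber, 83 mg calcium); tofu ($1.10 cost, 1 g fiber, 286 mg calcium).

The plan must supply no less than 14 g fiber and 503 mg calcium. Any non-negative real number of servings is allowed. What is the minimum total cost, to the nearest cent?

A basic optimal solution has at most two foods positive. Try each food alone and each pair with both targets met exactly.
edamame only: max(14/4, 503/76) = 6.618 servings → $4.30.
bell pepper only: max(14/2, 503/8) = 62.88 servings → $44.01.
broccoli only: max(14/2, 503/83) = 7 servings → $4.90.
tofu only: max(14/1, 503/286) = 14 servings → $15.40.
edamame + bell pepper: the both-tight solution has a negative serving — not a feasible corner.
edamame + broccoli with both tight: 0.8667 servings and 5.267 servings → $4.25.
edamame + tofu with both tight: 3.278 servings and 0.8876 servings → $3.11.
bell pepper + broccoli with both tight: 1.04 servings and 5.96 servings → $4.90.
bell pepper + tofu with both tight: 6.207 servings and 1.585 servings → $6.09.
broccoli + tofu with both targets exact would need a negative amount; discard.
The minimum over all feasible corners is $3.11.

$3.11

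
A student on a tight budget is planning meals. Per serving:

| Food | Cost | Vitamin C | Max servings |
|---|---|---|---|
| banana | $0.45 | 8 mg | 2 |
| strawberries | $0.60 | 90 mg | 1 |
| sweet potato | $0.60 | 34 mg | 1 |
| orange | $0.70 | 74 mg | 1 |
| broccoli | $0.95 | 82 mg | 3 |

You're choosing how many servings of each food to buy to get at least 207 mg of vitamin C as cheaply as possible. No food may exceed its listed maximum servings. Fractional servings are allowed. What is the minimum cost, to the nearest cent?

$1.80

Cost per mg of vitamin C: strawberries $0.0067, orange $0.0095, broccoli $0.0116, sweet potato $0.0176, banana $0.0563.
Take 1 serving of strawberries: +90.0 mg vitamin C for $0.60 (total $0.60, still need 117.0 mg).
Take 1 serving of orange: +74.0 mg vitamin C for $0.70 (total $1.30, still need 43.0 mg).
Take 0.5244 servings of broccoli: +43.0 mg vitamin C for $0.50 (total $1.80, still need 0.0 mg).
Filling from the cheapest source first is optimal under one linear minimum: $1.80.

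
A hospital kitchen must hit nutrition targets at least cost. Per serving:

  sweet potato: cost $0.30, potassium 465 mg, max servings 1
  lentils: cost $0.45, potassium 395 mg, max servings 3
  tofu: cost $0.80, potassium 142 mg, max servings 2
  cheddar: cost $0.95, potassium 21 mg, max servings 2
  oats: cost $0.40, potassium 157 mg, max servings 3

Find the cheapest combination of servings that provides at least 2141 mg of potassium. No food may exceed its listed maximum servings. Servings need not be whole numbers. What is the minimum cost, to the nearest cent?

$2.96

Cost per mg of potassium: sweet potato $0.0006, lentils $0.0011, oats $0.0025, tofu $0.0056, cheddar $0.0452.
Take 1 serving of sweet potato: +465.0 mg potassium for $0.30 (total $0.30, still need 1676.0 mg).
Take 3 servings of lentils: +1185.0 mg potassium for $1.35 (total $1.65, still need 491.0 mg).
Take 3 servings of oats: +471.0 mg potassium for $1.20 (total $2.85, still need 20.0 mg).
Take 0.1408 servings of tofu: +20.0 mg potassium for $0.11 (total $2.96, still need 0.0 mg).
Filling from the cheapest source first is optimal under one linear minimum: $2.96.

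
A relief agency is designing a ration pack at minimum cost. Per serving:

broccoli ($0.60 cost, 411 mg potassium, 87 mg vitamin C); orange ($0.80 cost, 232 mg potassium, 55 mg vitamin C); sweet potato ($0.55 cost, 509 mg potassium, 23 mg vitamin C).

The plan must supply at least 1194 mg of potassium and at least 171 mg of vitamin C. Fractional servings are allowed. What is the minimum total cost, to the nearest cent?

$1.56

The cheapest plan sits at a corner of the feasible region — with two constraints it uses at most two foods.
broccoli only: max(1194/411, 171/87) = 2.905 servings → $1.74.
orange only: max(1194/232, 171/55) = 5.147 servings → $4.12.
sweet potato only: max(1194/509, 171/23) = 7.435 servings → $4.09.
broccoli + orange: the both-tight solution has a negative serving — not a feasible corner.
broccoli + sweet potato with both tight: 1.711 servings and 0.9646 servings → $1.56.
orange + sweet potato with both tight: 2.629 servings and 1.147 servings → $2.73.
Cheapest feasible corner: $1.56.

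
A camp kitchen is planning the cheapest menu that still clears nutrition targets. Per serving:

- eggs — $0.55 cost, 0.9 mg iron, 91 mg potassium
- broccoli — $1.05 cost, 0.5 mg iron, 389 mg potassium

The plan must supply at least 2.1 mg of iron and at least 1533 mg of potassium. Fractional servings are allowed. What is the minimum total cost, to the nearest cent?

$4.19

A basic optimal solution has at most two foods positive. Try each food alone and each pair with both targets met exactly.
eggs only: max(2.1/0.9, 1533/91) = 16.85 servings → $9.27.
broccoli only: max(2.1/0.5, 1533/389) = 4.2 servings → $4.41.
eggs + broccoli with both tight: 0.1655 servings and 3.902 servings → $4.19.
The minimum over all feasible corners is $4.19.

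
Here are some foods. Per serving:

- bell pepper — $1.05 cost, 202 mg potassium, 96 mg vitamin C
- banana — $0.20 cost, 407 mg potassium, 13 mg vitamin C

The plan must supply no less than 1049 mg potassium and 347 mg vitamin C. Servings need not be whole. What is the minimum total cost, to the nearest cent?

$3.84

Minimising a linear cost over {potassium ≥ 1049, vitamin C ≥ 347, servings ≥ 0} — the optimum is at a vertex, using one or two foods.
bell pepper only: max(1049/202, 347/96) = 5.193 servings → $5.45.
banana only: max(1049/407, 347/13) = 26.69 servings → $5.34.
bell pepper + banana with both tight: 3.501 servings and 0.8399 servings → $3.84.
Cheapest feasible corner: $3.84.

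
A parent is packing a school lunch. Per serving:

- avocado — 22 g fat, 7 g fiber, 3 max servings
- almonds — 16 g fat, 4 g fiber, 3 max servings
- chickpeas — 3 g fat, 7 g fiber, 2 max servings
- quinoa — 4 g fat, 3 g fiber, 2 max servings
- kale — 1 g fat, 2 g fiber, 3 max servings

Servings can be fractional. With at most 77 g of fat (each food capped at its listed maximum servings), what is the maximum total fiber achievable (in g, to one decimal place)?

45.1 g

Fiber per g fat: chickpeas 2.333, kale 2, quinoa 0.75, avocado 0.3182, almonds 0.25.
Take 2 servings of chickpeas: uses 6 g fat, +14.0 g fiber (running total 14.0 g).
Take 3 servings of kale: uses 3 g fat, +6.0 g fiber (running total 20.0 g).
Take 2 servings of quinoa: uses 8 g fat, +6.0 g fiber (running total 26.0 g).
Take 2.727 servings of avocado: uses 60 g fat, +19.1 g fiber (running total 45.1 g).
Greedy by best ratio exhausts the fat allowance optimally: 45.1 g.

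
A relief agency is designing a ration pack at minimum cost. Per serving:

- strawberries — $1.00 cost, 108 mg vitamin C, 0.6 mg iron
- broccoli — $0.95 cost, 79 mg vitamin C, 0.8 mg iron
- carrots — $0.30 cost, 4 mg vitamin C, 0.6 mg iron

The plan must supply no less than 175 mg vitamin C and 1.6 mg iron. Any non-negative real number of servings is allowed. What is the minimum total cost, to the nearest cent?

$1.91

Two binding constraints pin down two serving amounts, so the optimal mix uses at most two foods. The candidates are each food alone (scaled to the tighter of vitamin C/iron) and each pair with both constraints tight.
strawberries only: max(175/108, 1.6/0.6) = 2.667 servings → $2.67.
broccoli only: max(175/79, 1.6/0.8) = 2.215 servings → $2.10.
carrots only: max(175/4, 1.6/0.6) = 43.75 servings → $13.12.
strawberries + broccoli with both tight: 0.3487 servings and 1.738 servings → $2.00.
strawberries + carrots with both tight: 1.58 servings and 1.087 servings → $1.91.
broccoli + carrots with both targets exact would need a negative amount; discard.
Cheapest feasible corner: $1.91.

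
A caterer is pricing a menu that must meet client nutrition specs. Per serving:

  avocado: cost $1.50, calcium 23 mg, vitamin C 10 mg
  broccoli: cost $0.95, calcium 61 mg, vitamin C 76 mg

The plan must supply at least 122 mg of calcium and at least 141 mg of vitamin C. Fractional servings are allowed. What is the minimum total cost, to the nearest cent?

At the optimum either one food covers both requirements or two foods hit both targets exactly; no other combination can be cheaper.
avocado only: max(122/23, 141/10) = 14.1 servings → $21.15.
broccoli only: max(122/61, 141/76) = 2 servings → $1.90.
avocado + broccoli with both tight: 0.5896 servings and 1.778 servings → $2.57.
The minimum over all feasible corners is $1.90.

$1.90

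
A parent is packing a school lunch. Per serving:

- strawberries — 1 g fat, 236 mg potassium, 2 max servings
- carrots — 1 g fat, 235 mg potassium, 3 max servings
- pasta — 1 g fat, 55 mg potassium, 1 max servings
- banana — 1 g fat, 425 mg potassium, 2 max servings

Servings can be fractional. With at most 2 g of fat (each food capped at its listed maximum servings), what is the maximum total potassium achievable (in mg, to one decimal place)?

Potassium per g fat: banana 425, strawberries 236, carrots 235, pasta 55.
Take 2 servings of banana: uses 2 g fat, +850.0 mg potassium (running total 850.0 mg).
Filling greedily by potassium-per-g fat is optimal for one linear limit, giving 850.0 mg.

850.0 mg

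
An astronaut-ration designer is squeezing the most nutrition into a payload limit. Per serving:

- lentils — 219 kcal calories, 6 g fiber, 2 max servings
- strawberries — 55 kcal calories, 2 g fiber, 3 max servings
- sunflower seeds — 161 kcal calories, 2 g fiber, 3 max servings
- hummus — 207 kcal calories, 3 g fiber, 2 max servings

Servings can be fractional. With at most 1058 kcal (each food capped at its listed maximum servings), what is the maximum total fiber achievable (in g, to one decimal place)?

24.5 g

Fiber per kcal: strawberries 0.03636, lentils 0.0274, hummus 0.01449, sunflower seeds 0.01242.
Take 3 servings of strawberries: uses 165 kcal, +6.0 g fiber (running total 6.0 g).
Take 2 servings of lentils: uses 438 kcal, +12.0 g fiber (running total 18.0 g).
Take 2 servings of hummus: uses 414 kcal, +6.0 g fiber (running total 24.0 g).
Take 0.2547 servings of sunflower seeds: uses 41 kcal, +0.5 g fiber (running total 24.5 g).
Filling greedily by fiber-per-kcal is optimal for one linear limit, giving 24.5 g.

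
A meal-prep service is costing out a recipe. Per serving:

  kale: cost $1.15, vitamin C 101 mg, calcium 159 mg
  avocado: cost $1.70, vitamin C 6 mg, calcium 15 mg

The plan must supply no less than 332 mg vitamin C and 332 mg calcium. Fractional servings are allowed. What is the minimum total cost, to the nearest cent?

$3.78

A basic optimal solution has at most two foods positive. Try each food alone and each pair with both targets met exactly.
kale only: max(332/101, 332/159) = 3.287 servings → $3.78.
avocado only: max(332/6, 332/15) = 55.33 servings → $94.07.
kale + avocado with both targets exact would need a negative amount; discard.
So the least-cost plan costs $3.78.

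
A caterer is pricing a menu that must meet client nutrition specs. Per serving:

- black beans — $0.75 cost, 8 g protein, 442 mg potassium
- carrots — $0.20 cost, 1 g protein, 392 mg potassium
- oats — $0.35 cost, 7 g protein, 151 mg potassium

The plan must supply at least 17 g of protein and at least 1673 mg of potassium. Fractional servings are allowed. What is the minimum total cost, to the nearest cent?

$1.38

For a min-cost LP with two ≥-constraints, a basic feasible solution has at most two positive variables.
black beans only: max(17/8, 1673/442) = 3.785 servings → $2.84.
carrots only: max(17/1, 1673/392) = 17 servings → $3.40.
oats only: max(17/7, 1673/151) = 11.08 servings → $3.88.
black beans + carrots with both tight: 1.853 servings and 2.179 servings → $1.83.
black beans + oats: the both-tight solution has a negative serving — not a feasible corner.
carrots + oats with both tight: 3.526 servings and 1.925 servings → $1.38.
Cheapest feasible corner: $1.38.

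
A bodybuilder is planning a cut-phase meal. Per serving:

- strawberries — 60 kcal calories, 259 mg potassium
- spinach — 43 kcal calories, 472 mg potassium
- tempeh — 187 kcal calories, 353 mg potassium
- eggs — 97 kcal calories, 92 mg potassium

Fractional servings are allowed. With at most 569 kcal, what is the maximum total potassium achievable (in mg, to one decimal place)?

6245.8 mg

Potassium per kcal: spinach 10.98, strawberries 4.317, tempeh 1.888, eggs 0.9485.
With no serving limits, spend the whole calories allowance on spinach: 569 kcal / 43 kcal × 472 mg = 6245.8 mg.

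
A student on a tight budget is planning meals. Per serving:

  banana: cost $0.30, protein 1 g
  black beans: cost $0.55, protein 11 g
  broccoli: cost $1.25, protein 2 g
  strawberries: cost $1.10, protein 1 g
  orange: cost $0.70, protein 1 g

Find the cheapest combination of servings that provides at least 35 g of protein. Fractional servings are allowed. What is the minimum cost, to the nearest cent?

$1.75

Cost per g of protein: black beans $0.0500, banana $0.3000, broccoli $0.6250, orange $0.7000, strawberries $1.1000.
With no serving limits, use only black beans: 35 g / 11 g = 3.182 servings × $0.55 = $1.75.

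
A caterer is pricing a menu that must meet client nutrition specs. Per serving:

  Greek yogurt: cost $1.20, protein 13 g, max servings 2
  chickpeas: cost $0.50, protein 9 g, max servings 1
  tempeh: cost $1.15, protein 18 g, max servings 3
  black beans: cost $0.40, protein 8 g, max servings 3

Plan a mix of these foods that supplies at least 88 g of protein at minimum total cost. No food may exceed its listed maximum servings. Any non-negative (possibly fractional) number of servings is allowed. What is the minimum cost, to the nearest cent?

Cost per g of protein: black beans $0.0500, chickpeas $0.0556, tempeh $0.0639, Greek yogurt $0.0923.
Take 3 servings of black beans: +24.0 g protein for $1.20 (total $1.20, still need 64.0 g).
Take 1 serving of chickpeas: +9.0 g protein for $0.50 (total $1.70, still need 55.0 g).
Take 3 servings of tempeh: +54.0 g protein for $3.45 (total $5.15, still need 1.0 g).
Take 0.07692 servings of Greek yogurt: +1.0 g protein for $0.09 (total $5.24, still need 0.0 g).
Greedy by cheapest-per-g is optimal for a single linear constraint, so the minimum cost is $5.24.

$5.24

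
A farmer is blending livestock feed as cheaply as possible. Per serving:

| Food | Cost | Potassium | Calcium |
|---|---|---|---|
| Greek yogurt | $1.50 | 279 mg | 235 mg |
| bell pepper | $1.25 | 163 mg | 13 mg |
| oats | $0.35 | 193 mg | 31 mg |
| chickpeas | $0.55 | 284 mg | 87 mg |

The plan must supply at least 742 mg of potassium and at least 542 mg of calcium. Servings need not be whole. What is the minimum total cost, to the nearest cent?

Compare the cost at each extreme point of the feasible region.
Greek yogurt only: max(742/279, 542/235) = 2.659 servings → $3.99.
bell pepper only: max(742/163, 542/13) = 41.69 servings → $52.12.
oats only: max(742/193, 542/31) = 17.48 servings → $6.12.
chickpeas only: max(742/284, 542/87) = 6.23 servings → $3.43.
Greek yogurt + bell pepper with both tight: 2.269 servings and 0.6676 servings → $4.24.
Greek yogurt + oats with both tight: 2.223 servings and 0.6307 servings → $3.56.
Greek yogurt + chickpeas with both tight: 2.105 servings and 0.5452 servings → $3.46.
bell pepper + oats with both targets exact would need a negative amount; discard.
bell pepper + chickpeas: intersection lies outside the first quadrant.
oats + chickpeas: the both-tight solution has a negative serving — not a feasible corner.
The minimum over all feasible corners is $3.43.

$3.43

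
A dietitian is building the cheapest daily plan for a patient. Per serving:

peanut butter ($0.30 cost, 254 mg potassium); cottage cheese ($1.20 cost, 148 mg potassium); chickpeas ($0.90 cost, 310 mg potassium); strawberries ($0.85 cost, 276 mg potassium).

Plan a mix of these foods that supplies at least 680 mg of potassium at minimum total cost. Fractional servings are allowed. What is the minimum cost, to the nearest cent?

$0.80

Cost per mg of potassium: peanut butter $0.0012, chickpeas $0.0029, strawberries $0.0031, cottage cheese $0.0081.
With no serving limits, use only peanut butter: 680 mg / 254 mg = 2.677 servings × $0.30 = $0.80.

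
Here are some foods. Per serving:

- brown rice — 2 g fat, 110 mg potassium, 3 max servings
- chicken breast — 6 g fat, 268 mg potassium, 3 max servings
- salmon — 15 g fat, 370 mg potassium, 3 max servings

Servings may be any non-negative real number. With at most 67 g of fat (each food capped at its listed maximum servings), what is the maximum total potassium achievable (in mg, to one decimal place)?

Potassium per g fat: brown rice 55, chicken breast 44.67, salmon 24.67.
Take 3 servings of brown rice: uses 6 g fat, +330.0 mg potassium (running total 330.0 mg).
Take 3 servings of chicken breast: uses 18 g fat, +804.0 mg potassium (running total 1134.0 mg).
Take 2.867 servings of salmon: uses 43 g fat, +1060.7 mg potassium (running total 2194.7 mg).
Greedy by best ratio exhausts the fat allowance optimally: 2194.7 mg.

2194.7 mg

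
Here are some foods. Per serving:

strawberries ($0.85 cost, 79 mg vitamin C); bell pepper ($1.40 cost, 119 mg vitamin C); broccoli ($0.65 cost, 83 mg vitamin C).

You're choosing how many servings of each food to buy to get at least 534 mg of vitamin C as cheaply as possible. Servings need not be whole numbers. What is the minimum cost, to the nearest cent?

Cost per mg of vitamin C: broccoli $0.0078, strawberries $0.0108, bell pepper $0.0118.
With no serving limits, use only broccoli: 534 mg / 83 mg = 6.434 servings × $0.65 = $4.18.

$4.18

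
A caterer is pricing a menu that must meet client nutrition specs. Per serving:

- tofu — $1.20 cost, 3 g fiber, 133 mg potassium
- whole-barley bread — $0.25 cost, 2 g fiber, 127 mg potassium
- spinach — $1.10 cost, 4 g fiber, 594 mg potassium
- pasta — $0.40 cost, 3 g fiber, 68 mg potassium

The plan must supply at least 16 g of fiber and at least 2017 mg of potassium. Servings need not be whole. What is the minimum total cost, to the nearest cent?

$3.77

Minimising a linear cost over {fiber ≥ 16, potassium ≥ 2017, servings ≥ 0} — the optimum is at a vertex, using one or two foods.
tofu only: max(16/3, 2017/133) = 15.17 servings → $18.20.
whole-barley bread only: max(16/2, 2017/127) = 15.88 servings → $3.97.
spinach only: max(16/4, 2017/594) = 4 servings → $4.40.
pasta only: max(16/3, 2017/68) = 29.66 servings → $11.86.
tofu + whole-barley bread: intersection lies outside the first quadrant.
tofu + spinach with both tight: 1.149 servings and 3.138 servings → $4.83.
tofu + pasta: intersection lies outside the first quadrant.
whole-barley bread + spinach with both tight: 2.112 servings and 2.944 servings → $3.77.
whole-barley bread + pasta: the both-tight solution has a negative serving — not a feasible corner.
spinach + pasta with both tight: 3.287 servings and 0.951 servings → $4.00.
The minimum over all feasible corners is $3.77.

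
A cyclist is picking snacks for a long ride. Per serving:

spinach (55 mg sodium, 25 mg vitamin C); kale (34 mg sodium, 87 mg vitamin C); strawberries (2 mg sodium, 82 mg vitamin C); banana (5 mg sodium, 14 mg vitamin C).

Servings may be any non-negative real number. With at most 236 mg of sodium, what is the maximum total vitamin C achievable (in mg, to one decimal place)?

Vitamin C per mg sodium: strawberries 41, banana 2.8, kale 2.559, spinach 0.4545.
With no serving limits, spend the whole sodium allowance on strawberries: 236 mg / 2 mg × 82 mg = 9676.0 mg.

9676.0 mg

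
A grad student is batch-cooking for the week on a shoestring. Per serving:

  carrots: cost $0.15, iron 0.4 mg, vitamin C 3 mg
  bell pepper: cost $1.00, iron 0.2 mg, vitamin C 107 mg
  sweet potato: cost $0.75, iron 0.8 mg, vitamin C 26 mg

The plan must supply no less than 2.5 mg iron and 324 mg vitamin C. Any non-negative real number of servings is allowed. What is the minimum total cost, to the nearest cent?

$3.61

carrots only: max(2.5/0.4, 324/3) = 108 servings → $16.20.
bell pepper only: max(2.5/0.2, 324/107) = 12.5 servings → $12.50.
sweet potato only: max(2.5/0.8, 324/26) = 12.46 servings → $9.35.
carrots + bell pepper with both tight: 4.803 servings and 2.893 servings → $3.61.
carrots + sweet potato: the both-tight solution has a negative serving — not a feasible corner.
bell pepper + sweet potato with both tight: 2.415 servings and 2.521 servings → $4.31.
The minimum over all feasible corners is $3.61.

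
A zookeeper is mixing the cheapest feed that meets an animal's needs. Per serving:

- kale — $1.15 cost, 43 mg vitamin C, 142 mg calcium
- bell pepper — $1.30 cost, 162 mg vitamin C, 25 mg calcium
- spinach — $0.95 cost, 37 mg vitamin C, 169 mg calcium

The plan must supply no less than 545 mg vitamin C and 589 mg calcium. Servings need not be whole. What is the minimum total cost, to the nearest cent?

An LP optimum is at a vertex; with two nutrient constraints at most two foods are used. Check each candidate.
kale only: max(545/43, 589/142) = 12.67 servings → $14.58.
bell pepper only: max(545/162, 589/25) = 23.56 servings → $30.63.
spinach only: max(545/37, 589/169) = 14.73 servings → $13.99.
kale + bell pepper with both tight: 3.73 servings and 2.374 servings → $7.38.
kale + spinach with both targets exact would need a negative amount; discard.
bell pepper + spinach with both tight: 2.658 servings and 3.092 servings → $6.39.
So the least-cost plan costs $6.39.

$6.39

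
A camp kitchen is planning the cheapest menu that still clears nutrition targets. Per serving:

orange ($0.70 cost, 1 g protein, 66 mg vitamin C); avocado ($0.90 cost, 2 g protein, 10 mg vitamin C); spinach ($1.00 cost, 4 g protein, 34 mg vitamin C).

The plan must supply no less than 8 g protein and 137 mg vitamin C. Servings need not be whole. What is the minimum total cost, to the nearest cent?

$2.54

An LP optimum is at a vertex; with two nutrient constraints at most two foods are used. Check each candidate.
orange only: max(8/1, 137/66) = 8 servings → $5.60.
avocado only: max(8/2, 137/10) = 13.7 servings → $12.33.
spinach only: max(8/4, 137/34) = 4.029 servings → $4.03.
orange + avocado with both tight: 1.59 servings and 3.205 servings → $4.00.
orange + spinach with both tight: 1.2 servings and 1.7 servings → $2.54.
avocado + spinach: intersection lies outside the first quadrant.
So the least-cost plan costs $2.54.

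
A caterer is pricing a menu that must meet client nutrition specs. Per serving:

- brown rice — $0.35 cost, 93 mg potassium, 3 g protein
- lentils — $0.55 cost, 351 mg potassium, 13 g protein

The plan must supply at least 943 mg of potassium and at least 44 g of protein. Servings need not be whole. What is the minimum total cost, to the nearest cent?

Compare the cost at each extreme point of the feasible region.
brown rice only: max(943/93, 44/3) = 14.67 servings → $5.13.
lentils only: max(943/351, 44/13) = 3.385 servings → $1.86.
brown rice + lentils: intersection lies outside the first quadrant.
So the least-cost plan costs $1.86.

$1.86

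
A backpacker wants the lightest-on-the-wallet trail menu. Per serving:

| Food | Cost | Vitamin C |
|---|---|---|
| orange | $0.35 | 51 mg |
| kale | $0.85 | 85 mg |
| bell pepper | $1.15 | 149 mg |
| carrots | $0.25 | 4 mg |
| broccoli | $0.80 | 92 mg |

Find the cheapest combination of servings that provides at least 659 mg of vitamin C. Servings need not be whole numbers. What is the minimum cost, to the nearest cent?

Cost per mg of vitamin C: orange $0.0069, bell pepper $0.0077, broccoli $0.0087, kale $0.0100, carrots $0.0625.
With no serving limits, use only orange: 659 mg / 51 mg = 12.92 servings × $0.35 = $4.52.

$4.52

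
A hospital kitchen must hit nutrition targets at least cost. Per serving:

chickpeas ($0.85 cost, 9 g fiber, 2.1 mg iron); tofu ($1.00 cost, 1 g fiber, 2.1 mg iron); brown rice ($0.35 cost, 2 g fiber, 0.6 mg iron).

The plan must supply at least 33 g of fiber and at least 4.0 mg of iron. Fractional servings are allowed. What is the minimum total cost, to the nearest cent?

$3.12

Minimising a linear cost over {fiber ≥ 33, iron ≥ 4.0, servings ≥ 0} — the optimum is at a vertex, using one or two foods.
chickpeas only: max(33/9, 4.0/2.1) = 3.667 servings → $3.12.
tofu only: max(33/1, 4.0/2.1) = 33 servings → $33.00.
brown rice only: max(33/2, 4.0/0.6) = 16.5 servings → $5.78.
chickpeas + tofu with both targets exact would need a negative amount; discard.
chickpeas + brown rice: the both-tight solution has a negative serving — not a feasible corner.
tofu + brown rice: the both-tight solution has a negative serving — not a feasible corner.
The minimum over all feasible corners is $3.12.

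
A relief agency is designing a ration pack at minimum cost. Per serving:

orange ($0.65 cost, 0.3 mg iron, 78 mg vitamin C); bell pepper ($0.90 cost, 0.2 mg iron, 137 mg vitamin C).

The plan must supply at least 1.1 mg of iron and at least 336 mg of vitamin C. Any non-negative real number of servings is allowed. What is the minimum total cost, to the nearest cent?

$2.66

orange only: max(1.1/0.3, 336/78) = 4.308 servings → $2.80.
bell pepper only: max(1.1/0.2, 336/137) = 5.5 servings → $4.95.
orange + bell pepper with both tight: 3.275 servings and 0.5882 servings → $2.66.
Cheapest feasible corner: $2.66.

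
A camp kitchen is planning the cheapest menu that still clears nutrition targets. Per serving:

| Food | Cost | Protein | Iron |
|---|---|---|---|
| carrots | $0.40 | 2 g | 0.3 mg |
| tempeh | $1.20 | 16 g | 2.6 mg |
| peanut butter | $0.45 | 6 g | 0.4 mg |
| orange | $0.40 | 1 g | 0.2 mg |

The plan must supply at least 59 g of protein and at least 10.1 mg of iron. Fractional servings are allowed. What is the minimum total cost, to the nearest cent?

$4.66

A basic optimal solution has at most two foods positive. Try each food alone and each pair with both targets met exactly.
carrots only: max(59/2, 10.1/0.3) = 33.67 servings → $13.47.
tempeh only: max(59/16, 10.1/2.6) = 3.885 servings → $4.66.
peanut butter only: max(59/6, 10.1/0.4) = 25.25 servings → $11.36.
orange only: max(59/1, 10.1/0.2) = 59 servings → $23.60.
carrots + tempeh: the both-tight solution has a negative serving — not a feasible corner.
carrots + peanut butter: the both-tight solution has a negative serving — not a feasible corner.
carrots + orange with both tight: 17 servings and 25 servings → $16.80.
tempeh + peanut butter with both targets exact would need a negative amount; discard.
tempeh + orange with both tight: 2.833 servings and 13.67 servings → $8.87.
peanut butter + orange with both tight: 2.125 servings and 46.25 servings → $19.46.
The minimum over all feasible corners is $4.66.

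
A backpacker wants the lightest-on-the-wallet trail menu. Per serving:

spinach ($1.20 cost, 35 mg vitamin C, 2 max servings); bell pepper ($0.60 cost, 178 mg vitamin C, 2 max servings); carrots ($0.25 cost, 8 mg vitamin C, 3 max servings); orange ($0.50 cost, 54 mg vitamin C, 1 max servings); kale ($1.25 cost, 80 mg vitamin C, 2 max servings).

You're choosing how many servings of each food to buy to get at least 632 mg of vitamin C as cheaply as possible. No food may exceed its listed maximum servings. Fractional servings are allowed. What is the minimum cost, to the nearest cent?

$6.25

Cost per mg of vitamin C: bell pepper $0.0034, orange $0.0093, kale $0.0156, carrots $0.0312, spinach $0.0343.
Take 2 servings of bell pepper: +356.0 mg vitamin C for $1.20 (total $1.20, still need 276.0 mg).
Take 1 serving of orange: +54.0 mg vitamin C for $0.50 (total $1.70, still need 222.0 mg).
Take 2 servings of kale: +160.0 mg vitamin C for $2.50 (total $4.20, still need 62.0 mg).
Take 3 servings of carrots: +24.0 mg vitamin C for $0.75 (total $4.95, still need 38.0 mg).
Take 1.086 servings of spinach: +38.0 mg vitamin C for $1.30 (total $6.25, still need 0.0 mg).
Greedy by cheapest-per-mg is optimal for a single linear constraint, so the minimum cost is $6.25.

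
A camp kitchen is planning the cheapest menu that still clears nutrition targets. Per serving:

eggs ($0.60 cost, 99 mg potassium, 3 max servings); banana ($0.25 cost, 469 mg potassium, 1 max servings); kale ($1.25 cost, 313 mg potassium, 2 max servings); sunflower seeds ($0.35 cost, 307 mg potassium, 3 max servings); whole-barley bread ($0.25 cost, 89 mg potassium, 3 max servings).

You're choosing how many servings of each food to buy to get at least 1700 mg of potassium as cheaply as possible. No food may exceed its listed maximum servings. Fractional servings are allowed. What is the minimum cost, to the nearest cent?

Cost per mg of potassium: banana $0.0005, sunflower seeds $0.0011, whole-barley bread $0.0028, kale $0.0040, eggs $0.0061.
Take 1 serving of banana: +469.0 mg potassium for $0.25 (total $0.25, still need 1231.0 mg).
Take 3 servings of sunflower seeds: +921.0 mg potassium for $1.05 (total $1.30, still need 310.0 mg).
Take 3 servings of whole-barley bread: +267.0 mg potassium for $0.75 (total $2.05, still need 43.0 mg).
Take 0.1374 servings of kale: +43.0 mg potassium for $0.17 (total $2.22, still need 0.0 mg).
Filling from the cheapest source first is optimal under one linear minimum: $2.22.

$2.22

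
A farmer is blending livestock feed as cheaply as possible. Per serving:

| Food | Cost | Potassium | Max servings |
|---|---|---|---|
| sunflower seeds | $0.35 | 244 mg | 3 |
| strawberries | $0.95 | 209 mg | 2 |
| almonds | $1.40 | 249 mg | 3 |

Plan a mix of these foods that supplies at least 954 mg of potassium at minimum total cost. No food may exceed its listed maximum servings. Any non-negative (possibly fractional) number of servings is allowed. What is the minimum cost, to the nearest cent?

$2.06

Cost per mg of potassium: sunflower seeds $0.0014, strawberries $0.0045, almonds $0.0056.
Take 3 servings of sunflower seeds: +732.0 mg potassium for $1.05 (total $1.05, still need 222.0 mg).
Take 1.062 servings of strawberries: +222.0 mg potassium for $1.01 (total $2.06, still need 0.0 mg).
Greedy by cheapest-per-mg is optimal for a single linear constraint, so the minimum cost is $2.06.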